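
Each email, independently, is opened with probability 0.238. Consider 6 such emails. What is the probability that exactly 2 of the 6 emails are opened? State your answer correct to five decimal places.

0.28646

X ~ Binomial(n=6, p=0.238).
P(X=2) = C(6,2) · p^2 · (1−p)^4
= 15 · 0.056644 · 0.33715 = 0.2864607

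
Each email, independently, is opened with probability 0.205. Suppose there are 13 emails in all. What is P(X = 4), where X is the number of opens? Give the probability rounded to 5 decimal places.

0.16019

X ~ Binomial(n=13, p=0.205).
P(X=4) = C(13,4) · p^4 · (1−p)^9
= 715 · 0.0017661 · 0.12685 = 0.1601864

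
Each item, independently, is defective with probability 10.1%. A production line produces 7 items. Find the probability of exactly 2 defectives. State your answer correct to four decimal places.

X ~ Binomial(n=7, p=0.101).
P(X=2) = C(7,2) · p^2 · (1−p)^5
= 21 · 0.010201 · 0.58722 = 0.125794

0.1258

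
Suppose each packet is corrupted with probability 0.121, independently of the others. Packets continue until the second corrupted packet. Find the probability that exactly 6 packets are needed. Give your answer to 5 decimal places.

0.04370

Y = trial on which the second success occurs; negative binomial, r=2, p=0.121.
P(Y=6) = C(5,1) · p^2 · (1−p)^4
= 5 · 0.014641 · 0.59697 = 0.0437015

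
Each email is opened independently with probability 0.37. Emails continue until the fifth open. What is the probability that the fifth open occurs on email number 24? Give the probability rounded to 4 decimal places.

0.0095

Y = trial on which the fifth success occurs; negative binomial, r=5, p=0.37.
P(Y=24) = C(23,4) · p^5 · (1−p)^19
= 8855 · 0.0069344 · 0.00015398 = 0.009455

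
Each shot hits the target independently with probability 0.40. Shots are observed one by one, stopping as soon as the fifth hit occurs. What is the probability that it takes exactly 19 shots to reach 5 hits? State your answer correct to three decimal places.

0.025

Y = trial on which the fifth success occurs; negative binomial, r=5, p=0.40.
P(Y=19) = C(18,4) · p^5 · (1−p)^14
= 3060 · 0.01024 · 0.00078364 = 0.02455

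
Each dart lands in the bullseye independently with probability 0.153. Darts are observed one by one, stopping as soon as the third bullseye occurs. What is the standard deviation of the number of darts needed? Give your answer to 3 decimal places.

Y = total darts until the third success; negative binomial with r=3, p=0.153.
SD(Y) = √[r(1−p)/p²] = √(108.54799) = 10.41864

10.419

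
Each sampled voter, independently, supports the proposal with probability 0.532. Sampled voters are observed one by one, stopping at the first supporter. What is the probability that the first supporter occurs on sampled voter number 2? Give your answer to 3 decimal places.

0.249

Geometric (trials to first success), p = 0.532.
P(Y = 2) = (1−p)^1 · p = 0.468 · 0.532 = 0.24898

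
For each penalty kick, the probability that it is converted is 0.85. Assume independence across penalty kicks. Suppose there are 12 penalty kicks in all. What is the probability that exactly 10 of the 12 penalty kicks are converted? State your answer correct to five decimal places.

0.29236

X ~ Binomial(n=12, p=0.85).
P(X=10) = C(12,10) · p^10 · (1−p)^2
= 66 · 0.19687 · 0.0225 = 0.2923585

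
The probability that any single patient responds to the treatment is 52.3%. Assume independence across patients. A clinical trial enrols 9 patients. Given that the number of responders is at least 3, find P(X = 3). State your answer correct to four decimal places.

0.1521

X ~ Binomial(9, 0.523). Want P(X=3 | X≥3) = P(X=3) / P(X≥3).
P(X=3) = C(9,3)·0.523^3·0.477^6 = 0.141545
P(X≥3) = 1 − 0.001278 − 0.012615 − 0.055327 = 0.930780
Ratio = 0.141545 / 0.930780 = 0.152071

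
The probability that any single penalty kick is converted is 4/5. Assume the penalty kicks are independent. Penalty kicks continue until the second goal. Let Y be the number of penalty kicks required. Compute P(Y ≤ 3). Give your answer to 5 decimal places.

Finishing within 3 penalty kicks ⇔ at least 2 successes in the first 3. With X ~ Binomial(3, 0.80), P(Y ≤ 3) = 1 − P(X ≤ 1).
  k=0: C(3,0)·0.80^0·0.20^3 = 0.0080000
  k=1: C(3,1)·0.80^1·0.20^2 = 0.0960000
1 − 0.1040000 = 0.8960000

0.89600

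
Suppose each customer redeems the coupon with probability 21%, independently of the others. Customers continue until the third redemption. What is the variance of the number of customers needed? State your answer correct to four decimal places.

Y = total customers until the third success; negative binomial with r=3, p=0.21.
Var(Y) = r(1−p)/p² = 3·0.79 / 0.21² = 53.741497

53.7415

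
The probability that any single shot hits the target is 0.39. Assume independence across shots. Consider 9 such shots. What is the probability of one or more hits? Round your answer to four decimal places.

P(at least one) = 1 − P(none) = 1 − (1 − 0.39)^9
= 1 − 0.011694 = 0.988306

0.9883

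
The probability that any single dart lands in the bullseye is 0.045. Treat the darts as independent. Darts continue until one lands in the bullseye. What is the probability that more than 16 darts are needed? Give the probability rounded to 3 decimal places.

0.479

Y = number of darts to the first success; geometric, p = 0.045.
P(Y > 16) = P(first 16 all fail) = (1−p)^16 = 0.47869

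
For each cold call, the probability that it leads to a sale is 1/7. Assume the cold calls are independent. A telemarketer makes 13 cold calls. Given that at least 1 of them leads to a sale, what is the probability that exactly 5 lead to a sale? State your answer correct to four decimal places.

X ~ Binomial(13, 0.142857). Want P(X=5 | X≥1) = P(X=5) / P(X≥1).
P(X=5) = C(13,5)·0.142857^5·0.857143^8 = 0.022311
P(X≥1) = 1 − 0.134801 = 0.865199
Ratio = 0.022311 / 0.865199 = 0.025787

0.0258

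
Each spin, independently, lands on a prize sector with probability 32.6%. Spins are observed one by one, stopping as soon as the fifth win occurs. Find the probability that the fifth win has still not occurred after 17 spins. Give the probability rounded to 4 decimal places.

Needing more than 17 spins ⇔ fewer than 5 successes in the first 17. With X ~ Binomial(17, 0.326), P(Y > 17) = P(X ≤ 4).
  k=0: C(17,0)·0.326^0·0.674^17 = 0.001222
  k=1: C(17,1)·0.326^1·0.674^16 = 0.010051
  k=2: C(17,2)·0.326^2·0.674^15 = 0.038893
  k=3: C(17,3)·0.326^3·0.674^14 = 0.094059
  k=4: C(17,4)·0.326^4·0.674^13 = 0.159230
P(X ≤ 4) = 0.303456

0.3035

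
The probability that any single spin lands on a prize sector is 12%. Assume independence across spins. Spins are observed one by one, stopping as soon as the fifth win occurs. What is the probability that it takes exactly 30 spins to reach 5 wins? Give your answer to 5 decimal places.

Y = trial on which the fifth success occurs; negative binomial, r=5, p=0.12.
P(Y=30) = C(29,4) · p^5 · (1−p)^25
= 23751 · 2.4883e-05 · 0.040932 = 0.0241911

0.02419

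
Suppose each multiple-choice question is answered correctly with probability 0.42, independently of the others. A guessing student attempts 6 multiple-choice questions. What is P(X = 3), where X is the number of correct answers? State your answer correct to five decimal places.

0.28911

X ~ Binomial(n=6, p=0.42).
P(X=3) = C(6,3) · p^3 · (1−p)^3
= 20 · 0.074088 · 0.19511 = 0.2891092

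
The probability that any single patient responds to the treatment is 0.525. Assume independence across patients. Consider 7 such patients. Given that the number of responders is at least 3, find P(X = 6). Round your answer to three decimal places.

0.086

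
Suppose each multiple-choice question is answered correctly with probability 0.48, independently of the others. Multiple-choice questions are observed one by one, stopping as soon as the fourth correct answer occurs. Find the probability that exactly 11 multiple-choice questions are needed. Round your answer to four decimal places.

Y = trial on which the fourth success occurs; negative binomial, r=4, p=0.48.
P(Y=11) = C(10,3) · p^4 · (1−p)^7
= 120 · 0.053084 · 0.010281 = 0.065489

0.0655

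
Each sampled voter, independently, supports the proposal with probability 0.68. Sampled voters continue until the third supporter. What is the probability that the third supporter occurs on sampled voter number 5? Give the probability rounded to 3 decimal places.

Y = trial on which the third success occurs; negative binomial, r=3, p=0.68.
P(Y=5) = C(4,2) · p^3 · (1−p)^2
= 6 · 0.31443 · 0.1024 = 0.19319

0.193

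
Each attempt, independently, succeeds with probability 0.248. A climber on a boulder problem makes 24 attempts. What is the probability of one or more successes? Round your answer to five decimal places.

P(at least one) = 1 − P(none) = 1 − (1 − 0.248)^24
= 1 − 0.0010696 = 0.9989304

0.99893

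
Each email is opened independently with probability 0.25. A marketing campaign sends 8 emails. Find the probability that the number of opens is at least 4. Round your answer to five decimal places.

0.11382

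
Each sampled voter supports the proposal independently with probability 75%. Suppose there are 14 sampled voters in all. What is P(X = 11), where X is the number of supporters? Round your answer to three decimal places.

0.240

X ~ Binomial(n=14, p=0.75).
P(X=11) = C(14,11) · p^11 · (1−p)^3
= 364 · 0.042235 · 0.015625 = 0.24021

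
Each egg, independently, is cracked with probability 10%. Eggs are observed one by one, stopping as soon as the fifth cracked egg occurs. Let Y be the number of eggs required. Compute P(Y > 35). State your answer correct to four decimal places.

Needing more than 35 eggs ⇔ fewer than 5 successes in the first 35. With X ~ Binomial(35, 0.10), P(Y > 35) = P(X ≤ 4).
  k=0: C(35,0)·0.10^0·0.90^35 = 0.025032
  k=1: C(35,1)·0.10^1·0.90^34 = 0.097345
  k=2: C(35,2)·0.10^2·0.90^33 = 0.183874
  k=3: C(35,3)·0.10^3·0.90^32 = 0.224735
  k=4: C(35,4)·0.10^4·0.90^31 = 0.199764
P(X ≤ 4) = 0.730749

0.7307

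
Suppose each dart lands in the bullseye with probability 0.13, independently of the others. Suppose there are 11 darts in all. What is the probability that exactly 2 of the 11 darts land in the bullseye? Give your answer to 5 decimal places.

X ~ Binomial(n=11, p=0.13).
P(X=2) = C(11,2) · p^2 · (1−p)^9
= 55 · 0.0169 · 0.28554 = 0.2654133

0.26541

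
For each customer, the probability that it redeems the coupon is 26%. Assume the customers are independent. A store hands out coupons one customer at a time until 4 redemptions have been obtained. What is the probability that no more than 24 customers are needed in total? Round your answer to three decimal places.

Finishing within 24 customers ⇔ at least 4 successes in the first 24. With X ~ Binomial(24, 0.26), P(Y ≤ 24) = 1 − P(X ≤ 3).
  k=0: C(24,0)·0.26^0·0.74^24 = 0.00073
  k=1: C(24,1)·0.26^1·0.74^23 = 0.00613
  k=2: C(24,2)·0.26^2·0.74^22 = 0.02477
  k=3: C(24,3)·0.26^3·0.74^21 = 0.06383
1 − 0.09546 = 0.90454

0.905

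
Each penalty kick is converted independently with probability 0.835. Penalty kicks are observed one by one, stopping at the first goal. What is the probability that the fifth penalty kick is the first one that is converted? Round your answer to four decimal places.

Geometric (trials to first success), p = 0.835.
P(Y = 5) = (1−p)^4 · p = 0.0007412 · 0.835 = 0.000619

0.0006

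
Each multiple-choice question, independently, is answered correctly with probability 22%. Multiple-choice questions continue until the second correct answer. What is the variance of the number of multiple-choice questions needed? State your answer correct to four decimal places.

32.2314

Y = total multiple-choice questions until the second success; negative binomial with r=2, p=0.22.
Var(Y) = r(1−p)/p² = 2·0.78 / 0.22² = 32.231405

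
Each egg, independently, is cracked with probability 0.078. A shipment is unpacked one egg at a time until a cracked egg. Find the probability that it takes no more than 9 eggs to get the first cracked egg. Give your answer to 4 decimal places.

0.5185

Y = number of eggs to the first success; geometric, p = 0.078.
P(Y ≤ 9) = 1 − (1−p)^9 = 1 − 0.481480 = 0.518520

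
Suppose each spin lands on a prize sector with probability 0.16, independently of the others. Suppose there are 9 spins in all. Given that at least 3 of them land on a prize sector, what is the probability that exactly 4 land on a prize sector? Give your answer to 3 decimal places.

0.212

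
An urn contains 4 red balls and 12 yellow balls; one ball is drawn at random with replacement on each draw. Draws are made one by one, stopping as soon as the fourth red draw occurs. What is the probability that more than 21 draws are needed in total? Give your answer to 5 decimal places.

0.19168

Needing more than 21 draws ⇔ fewer than 4 successes in the first 21. With X ~ Binomial(21, 0.25), P(Y > 21) = P(X ≤ 3).
  k=0: C(21,0)·0.25^0·0.75^21 = 0.0023784
  k=1: C(21,1)·0.25^1·0.75^20 = 0.0166489
  k=2: C(21,2)·0.25^2·0.75^19 = 0.0554962
  k=3: C(21,3)·0.25^3·0.75^18 = 0.1171587
P(X ≤ 3) = 0.1916821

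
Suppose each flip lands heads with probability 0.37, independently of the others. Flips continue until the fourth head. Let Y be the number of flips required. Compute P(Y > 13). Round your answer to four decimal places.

Needing more than 13 flips ⇔ fewer than 4 successes in the first 13. With X ~ Binomial(13, 0.37), P(Y > 13) = P(X ≤ 3).
  k=0: C(13,0)·0.37^0·0.63^13 = 0.002463
  k=1: C(13,1)·0.37^1·0.63^12 = 0.018803
  k=2: C(13,2)·0.37^2·0.63^11 = 0.066259
  k=3: C(13,3)·0.37^3·0.63^10 = 0.142684
P(X ≤ 3) = 0.230209

0.2302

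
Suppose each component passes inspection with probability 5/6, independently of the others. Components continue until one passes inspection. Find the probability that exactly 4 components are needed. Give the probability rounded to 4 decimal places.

0.0039

Geometric (trials to first success), p = 0.833333.
P(Y = 4) = (1−p)^3 · p = 0.0046296 · 0.833333 = 0.003858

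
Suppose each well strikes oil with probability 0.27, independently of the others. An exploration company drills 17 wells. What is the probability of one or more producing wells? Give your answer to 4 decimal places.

P(at least one) = 1 − P(none) = 1 − (1 − 0.27)^17
= 1 − 0.004748 = 0.995252

0.9953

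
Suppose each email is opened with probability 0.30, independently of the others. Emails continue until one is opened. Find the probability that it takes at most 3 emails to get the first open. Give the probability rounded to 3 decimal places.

0.657

Y = number of emails to the first success; geometric, p = 0.30.
P(Y ≤ 3) = 1 − (1−p)^3 = 1 − 0.34300 = 0.65700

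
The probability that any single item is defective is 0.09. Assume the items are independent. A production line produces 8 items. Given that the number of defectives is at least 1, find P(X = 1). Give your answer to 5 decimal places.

0.70235

X ~ Binomial(8, 0.09). Want P(X=1 | X≥1) = P(X=1) / P(X≥1).
P(X=1) = C(8,1)·0.09^1·0.91^7 = 0.3720679
P(X≥1) = 1 − 0.4702525 = 0.5297475
Ratio = 0.3720679 / 0.5297475 = 0.7023496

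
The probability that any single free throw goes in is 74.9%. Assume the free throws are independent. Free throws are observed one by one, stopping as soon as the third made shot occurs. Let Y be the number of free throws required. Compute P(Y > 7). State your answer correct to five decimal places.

Needing more than 7 free throws ⇔ fewer than 3 successes in the first 7. With X ~ Binomial(7, 0.749), P(Y > 7) = P(X ≤ 2).
  k=0: C(7,0)·0.749^0·0.251^7 = 0.0000628
  k=1: C(7,1)·0.749^1·0.251^6 = 0.0013111
  k=2: C(7,2)·0.749^2·0.251^5 = 0.0117368
P(X ≤ 2) = 0.0131107

0.01311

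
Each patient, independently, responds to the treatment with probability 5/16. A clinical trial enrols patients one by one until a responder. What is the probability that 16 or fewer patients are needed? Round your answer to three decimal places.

Y = number of patients to the first success; geometric, p = 0.3125.
P(Y ≤ 16) = 1 − (1−p)^16 = 1 − 0.00249 = 0.99751

0.998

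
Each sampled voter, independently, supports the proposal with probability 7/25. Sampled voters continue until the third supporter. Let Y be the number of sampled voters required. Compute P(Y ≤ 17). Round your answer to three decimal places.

Finishing within 17 sampled voters ⇔ at least 3 successes in the first 17. With X ~ Binomial(17, 0.28), P(Y ≤ 17) = 1 − P(X ≤ 2).
  k=0: C(17,0)·0.28^0·0.72^17 = 0.00376
  k=1: C(17,1)·0.28^1·0.72^16 = 0.02483
  k=2: C(17,2)·0.28^2·0.72^15 = 0.07724
1 − 0.10582 = 0.89418

0.894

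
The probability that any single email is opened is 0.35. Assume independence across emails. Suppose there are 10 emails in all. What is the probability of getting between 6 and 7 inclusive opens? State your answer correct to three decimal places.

0.090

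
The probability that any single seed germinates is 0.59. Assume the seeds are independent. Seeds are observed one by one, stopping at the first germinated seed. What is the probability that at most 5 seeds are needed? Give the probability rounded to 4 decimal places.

0.9884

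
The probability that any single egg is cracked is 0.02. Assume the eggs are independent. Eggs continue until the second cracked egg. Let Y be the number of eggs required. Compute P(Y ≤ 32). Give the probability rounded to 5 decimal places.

0.13399

Finishing within 32 eggs ⇔ at least 2 successes in the first 32. With X ~ Binomial(32, 0.02), P(Y ≤ 32) = 1 − P(X ≤ 1).
  k=0: C(32,0)·0.02^0·0.98^32 = 0.5238831
  k=1: C(32,1)·0.02^1·0.98^31 = 0.3421278
1 − 0.8660109 = 0.1339891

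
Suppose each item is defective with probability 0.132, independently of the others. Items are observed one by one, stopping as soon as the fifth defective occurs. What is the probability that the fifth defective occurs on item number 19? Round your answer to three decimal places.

0.017

Y = trial on which the fifth success occurs; negative binomial, r=5, p=0.132.
P(Y=19) = C(18,4) · p^5 · (1−p)^14
= 3060 · 4.0075e-05 · 0.13781 = 0.01690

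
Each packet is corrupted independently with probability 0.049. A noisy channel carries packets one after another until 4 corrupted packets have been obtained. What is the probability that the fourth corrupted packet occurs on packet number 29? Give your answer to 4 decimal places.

0.0054

Y = trial on which the fourth success occurs; negative binomial, r=4, p=0.049.
P(Y=29) = C(28,3) · p^4 · (1−p)^25
= 3276 · 5.7648e-06 · 0.28478 = 0.005378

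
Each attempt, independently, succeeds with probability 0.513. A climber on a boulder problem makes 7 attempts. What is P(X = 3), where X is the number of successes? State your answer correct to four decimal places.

0.2658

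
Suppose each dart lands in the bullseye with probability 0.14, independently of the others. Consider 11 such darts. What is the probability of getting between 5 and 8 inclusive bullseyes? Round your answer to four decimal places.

0.0119

X ~ Binomial(11, 0.14); P(5 ≤ X ≤ 8) = Σ C(11,k) p^k (1−p)^(11−k) over k:
  k=5: C(11,5)·0.14^5·0.86^6 = 0.010052
  k=6: C(11,6)·0.14^6·0.86^5 = 0.001636
  k=7: C(11,7)·0.14^7·0.86^4 = 0.000190
  k=8: C(11,8)·0.14^8·0.86^3 = 0.000015
Total = 0.011895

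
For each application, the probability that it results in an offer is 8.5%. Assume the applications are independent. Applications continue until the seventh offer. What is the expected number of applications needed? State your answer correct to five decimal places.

Y = total applications until the seventh success; negative binomial with r=7, p=0.085.
E[Y] = r / p = 7 / 0.085 = 82.3529412

82.35294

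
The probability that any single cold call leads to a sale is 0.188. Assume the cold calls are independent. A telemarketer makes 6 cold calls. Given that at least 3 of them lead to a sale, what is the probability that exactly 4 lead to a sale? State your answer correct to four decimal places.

X ~ Binomial(6, 0.188). Want P(X=4 | X≥3) = P(X=4) / P(X≥3).
P(X=4) = C(6,4)·0.188^4·0.812^2 = 0.012355
P(X≥3) = 1 − 0.286640 − 0.398189 − 0.230479 = 0.084693
Ratio = 0.012355 / 0.084693 = 0.145878

0.1459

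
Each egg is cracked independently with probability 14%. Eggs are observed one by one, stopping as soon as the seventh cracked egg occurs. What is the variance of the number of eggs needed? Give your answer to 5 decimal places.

307.14286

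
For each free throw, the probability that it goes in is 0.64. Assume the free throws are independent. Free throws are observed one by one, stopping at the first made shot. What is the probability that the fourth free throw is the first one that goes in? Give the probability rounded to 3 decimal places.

0.030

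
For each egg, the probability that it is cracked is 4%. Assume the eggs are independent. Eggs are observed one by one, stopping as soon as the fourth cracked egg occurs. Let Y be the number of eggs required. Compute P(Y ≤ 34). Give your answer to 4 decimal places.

Finishing within 34 eggs ⇔ at least 4 successes in the first 34. With X ~ Binomial(34, 0.04), P(Y ≤ 34) = 1 − P(X ≤ 3).
  k=0: C(34,0)·0.04^0·0.96^34 = 0.249587
  k=1: C(34,1)·0.04^1·0.96^33 = 0.353582
  k=2: C(34,2)·0.04^2·0.96^32 = 0.243087
  k=3: C(34,3)·0.04^3·0.96^31 = 0.108039
1 − 0.954295 = 0.045705

0.0457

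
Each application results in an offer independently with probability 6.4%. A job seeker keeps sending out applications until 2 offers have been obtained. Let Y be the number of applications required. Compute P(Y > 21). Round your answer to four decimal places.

0.6074

Needing more than 21 applications ⇔ fewer than 2 successes in the first 21. With X ~ Binomial(21, 0.064), P(Y > 21) = P(X ≤ 1).
  k=0: C(21,0)·0.064^0·0.936^21 = 0.249340
  k=1: C(21,1)·0.064^1·0.936^20 = 0.358027
P(X ≤ 1) = 0.607368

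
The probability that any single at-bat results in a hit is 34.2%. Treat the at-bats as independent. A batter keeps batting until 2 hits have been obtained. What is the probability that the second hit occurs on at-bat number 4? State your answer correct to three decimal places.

Y = trial on which the second success occurs; negative binomial, r=2, p=0.342.
P(Y=4) = C(3,1) · p^2 · (1−p)^2
= 3 · 0.11696 · 0.43296 = 0.15192

0.152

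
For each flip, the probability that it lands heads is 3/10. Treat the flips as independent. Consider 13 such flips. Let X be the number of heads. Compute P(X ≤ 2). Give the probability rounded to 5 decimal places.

0.20248

X ~ Binomial(13, 0.30); P(X ≤ 2) = Σ C(13,k) p^k (1−p)^(13−k) over k:
  k=0: C(13,0)·0.30^0·0.70^13 = 0.0096889
  k=1: C(13,1)·0.30^1·0.70^12 = 0.0539810
  k=2: C(13,2)·0.30^2·0.70^11 = 0.1388083
Total = 0.2024783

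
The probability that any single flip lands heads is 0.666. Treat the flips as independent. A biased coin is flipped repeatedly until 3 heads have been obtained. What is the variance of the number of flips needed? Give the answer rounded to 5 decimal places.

Y = total flips until the third success; negative binomial with r=3, p=0.666.
Var(Y) = r(1−p)/p² = 3·0.334 / 0.666² = 2.2590158

2.25902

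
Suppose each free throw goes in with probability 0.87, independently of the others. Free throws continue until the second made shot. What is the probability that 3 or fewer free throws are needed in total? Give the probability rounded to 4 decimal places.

0.9537

Finishing within 3 free throws ⇔ at least 2 successes in the first 3. With X ~ Binomial(3, 0.87), P(Y ≤ 3) = 1 − P(X ≤ 1).
  k=0: C(3,0)·0.87^0·0.13^3 = 0.002197
  k=1: C(3,1)·0.87^1·0.13^2 = 0.044109
1 − 0.046306 = 0.953694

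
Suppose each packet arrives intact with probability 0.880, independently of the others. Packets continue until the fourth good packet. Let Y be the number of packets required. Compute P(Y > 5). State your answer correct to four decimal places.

0.1125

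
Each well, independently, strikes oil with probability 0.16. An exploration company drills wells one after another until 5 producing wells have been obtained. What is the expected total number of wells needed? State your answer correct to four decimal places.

31.2500

Y = total wells until the fifth success; negative binomial with r=5, p=0.16.
E[Y] = r / p = 5 / 0.16 = 31.250000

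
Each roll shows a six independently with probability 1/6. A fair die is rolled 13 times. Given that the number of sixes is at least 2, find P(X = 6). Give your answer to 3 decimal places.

0.015

X ~ Binomial(13, 0.166667). Want P(X=6 | X≥2) = P(X=6) / P(X≥2).
P(X=6) = C(13,6)·0.166667^6·0.833333^7 = 0.01026
P(X≥2) = 1 − 0.09346 − 0.24301 = 0.66353
Ratio = 0.01026 / 0.66353 = 0.01547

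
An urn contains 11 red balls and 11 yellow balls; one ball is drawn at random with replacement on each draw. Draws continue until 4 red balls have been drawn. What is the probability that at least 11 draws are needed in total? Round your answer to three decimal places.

0.172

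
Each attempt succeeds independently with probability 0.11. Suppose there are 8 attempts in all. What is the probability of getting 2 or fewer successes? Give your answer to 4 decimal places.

0.9513

X ~ Binomial(8, 0.11); P(X ≤ 2) = Σ C(8,k) p^k (1−p)^(8−k) over k:
  k=0: C(8,0)·0.11^0·0.89^8 = 0.393659
  k=1: C(8,1)·0.11^1·0.89^7 = 0.389236
  k=2: C(8,2)·0.11^2·0.89^6 = 0.168377
Total = 0.951272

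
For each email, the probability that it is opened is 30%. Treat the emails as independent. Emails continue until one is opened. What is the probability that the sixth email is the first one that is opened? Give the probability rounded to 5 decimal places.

0.05042

Geometric (trials to first success), p = 0.30.
P(Y = 6) = (1−p)^5 · p = 0.16807 · 0.30 = 0.0504210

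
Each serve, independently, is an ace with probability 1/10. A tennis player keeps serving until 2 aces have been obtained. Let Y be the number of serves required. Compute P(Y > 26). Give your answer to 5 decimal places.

0.25126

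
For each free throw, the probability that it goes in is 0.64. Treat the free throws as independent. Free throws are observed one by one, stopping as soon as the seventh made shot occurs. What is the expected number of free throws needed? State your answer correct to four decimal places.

10.9375

Y = total free throws until the seventh success; negative binomial with r=7, p=0.64.
E[Y] = r / p = 7 / 0.64 = 10.937500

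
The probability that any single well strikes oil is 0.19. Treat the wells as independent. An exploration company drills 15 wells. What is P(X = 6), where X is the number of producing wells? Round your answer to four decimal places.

0.0353

X ~ Binomial(n=15, p=0.19).
P(X=6) = C(15,6) · p^6 · (1−p)^9
= 5005 · 4.7046e-05 · 0.15009 = 0.035342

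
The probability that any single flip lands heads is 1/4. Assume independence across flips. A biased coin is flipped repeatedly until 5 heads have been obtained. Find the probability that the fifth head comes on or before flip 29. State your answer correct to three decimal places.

0.885

Finishing within 29 flips ⇔ at least 5 successes in the first 29. With X ~ Binomial(29, 0.25), P(Y ≤ 29) = 1 − P(X ≤ 4).
  k=0: C(29,0)·0.25^0·0.75^29 = 0.00024
  k=1: C(29,1)·0.25^1·0.75^28 = 0.00230
  k=2: C(29,2)·0.25^2·0.75^27 = 0.01074
  k=3: C(29,3)·0.25^3·0.75^26 = 0.03222
  k=4: C(29,4)·0.25^4·0.75^25 = 0.06982
1 − 0.11532 = 0.88468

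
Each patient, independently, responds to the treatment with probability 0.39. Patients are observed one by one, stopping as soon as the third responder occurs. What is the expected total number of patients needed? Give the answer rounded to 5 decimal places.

Y = total patients until the third success; negative binomial with r=3, p=0.39.
E[Y] = r / p = 3 / 0.39 = 7.6923077

7.69231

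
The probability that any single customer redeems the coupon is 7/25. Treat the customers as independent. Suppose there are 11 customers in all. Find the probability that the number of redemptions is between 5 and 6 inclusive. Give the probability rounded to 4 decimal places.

0.1538

X ~ Binomial(11, 0.28); P(5 ≤ X ≤ 6) = Σ C(11,k) p^k (1−p)^(11−k) over k:
  k=5: C(11,5)·0.28^5·0.72^6 = 0.110771
  k=6: C(11,6)·0.28^6·0.72^5 = 0.043078
Total = 0.153849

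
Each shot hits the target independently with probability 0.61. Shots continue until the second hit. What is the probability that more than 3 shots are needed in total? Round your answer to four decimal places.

Needing more than 3 shots ⇔ fewer than 2 successes in the first 3. With X ~ Binomial(3, 0.61), P(Y > 3) = P(X ≤ 1).
  k=0: C(3,0)·0.61^0·0.39^3 = 0.059319
  k=1: C(3,1)·0.61^1·0.39^2 = 0.278343
P(X ≤ 1) = 0.337662

0.3377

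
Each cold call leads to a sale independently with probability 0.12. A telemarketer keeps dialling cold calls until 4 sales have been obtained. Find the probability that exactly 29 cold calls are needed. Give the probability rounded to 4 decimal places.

Y = trial on which the fourth success occurs; negative binomial, r=4, p=0.12.
P(Y=29) = C(28,3) · p^4 · (1−p)^25
= 3276 · 0.00020736 · 0.040932 = 0.027806

0.0278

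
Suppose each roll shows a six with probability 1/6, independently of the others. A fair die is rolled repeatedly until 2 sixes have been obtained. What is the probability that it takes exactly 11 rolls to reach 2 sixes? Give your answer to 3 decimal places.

Y = trial on which the second success occurs; negative binomial, r=2, p=0.166667.
P(Y=11) = C(10,1) · p^2 · (1−p)^9
= 10 · 0.027778 · 0.19381 = 0.05384

0.054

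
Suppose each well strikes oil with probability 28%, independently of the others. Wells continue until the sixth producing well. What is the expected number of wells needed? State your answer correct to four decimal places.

21.4286

Y = total wells until the sixth success; negative binomial with r=6, p=0.28.
E[Y] = r / p = 6 / 0.28 = 21.428571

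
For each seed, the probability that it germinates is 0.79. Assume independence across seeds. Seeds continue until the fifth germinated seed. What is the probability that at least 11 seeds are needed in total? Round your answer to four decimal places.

Needing more than 10 seeds ⇔ fewer than 5 successes in the first 10. With X ~ Binomial(10, 0.79), P(Y > 10) = P(X ≤ 4).
  k=0: C(10,0)·0.79^0·0.21^10 = 0.000000
  k=1: C(10,1)·0.79^1·0.21^9 = 0.000006
  k=2: C(10,2)·0.79^2·0.21^8 = 0.000106
  k=3: C(10,3)·0.79^3·0.21^7 = 0.001066
  k=4: C(10,4)·0.79^4·0.21^6 = 0.007015
P(X ≤ 4) = 0.008194

0.0082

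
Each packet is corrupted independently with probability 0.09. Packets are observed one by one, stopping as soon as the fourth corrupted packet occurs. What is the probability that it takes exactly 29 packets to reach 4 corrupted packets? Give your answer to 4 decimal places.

0.0203

Y = trial on which the fourth success occurs; negative binomial, r=4, p=0.09.
P(Y=29) = C(28,3) · p^4 · (1−p)^25
= 3276 · 6.561e-05 · 0.094631 = 0.020340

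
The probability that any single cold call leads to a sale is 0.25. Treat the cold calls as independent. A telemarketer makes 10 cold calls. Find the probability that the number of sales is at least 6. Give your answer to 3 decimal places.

0.020

X ~ Binomial(10, 0.25); P(X ≥ 6) = Σ C(10,k) p^k (1−p)^(10−k) over k:
  k=6: C(10,6)·0.25^6·0.75^4 = 0.01622
  k=7: C(10,7)·0.25^7·0.75^3 = 0.00309
  k=8: C(10,8)·0.25^8·0.75^2 = 0.00039
  k=9: C(10,9)·0.25^9·0.75^1 = 0.00003
  k=10: C(10,10)·0.25^10·0.75^0 = 0.00000
Total = 0.01973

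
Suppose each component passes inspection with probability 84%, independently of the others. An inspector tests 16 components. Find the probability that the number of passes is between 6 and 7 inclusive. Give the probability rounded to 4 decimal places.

0.0003

X ~ Binomial(16, 0.84); P(6 ≤ X ≤ 7) = Σ C(16,k) p^k (1−p)^(16−k) over k:
  k=6: C(16,6)·0.84^6·0.16^10 = 0.000031
  k=7: C(16,7)·0.84^7·0.16^9 = 0.000232
Total = 0.000263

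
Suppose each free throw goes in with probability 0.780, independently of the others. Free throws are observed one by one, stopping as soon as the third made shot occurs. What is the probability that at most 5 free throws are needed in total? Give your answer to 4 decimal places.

0.9256

Finishing within 5 free throws ⇔ at least 3 successes in the first 5. With X ~ Binomial(5, 0.78), P(Y ≤ 5) = 1 − P(X ≤ 2).
  k=0: C(5,0)·0.78^0·0.22^5 = 0.000515
  k=1: C(5,1)·0.78^1·0.22^4 = 0.009136
  k=2: C(5,2)·0.78^2·0.22^3 = 0.064782
1 − 0.074434 = 0.925566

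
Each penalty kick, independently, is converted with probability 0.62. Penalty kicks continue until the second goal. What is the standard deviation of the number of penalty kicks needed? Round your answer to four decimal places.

Y = total penalty kicks until the second success; negative binomial with r=2, p=0.62.
SD(Y) = √[r(1−p)/p²] = √(1.977107) = 1.406096

1.4061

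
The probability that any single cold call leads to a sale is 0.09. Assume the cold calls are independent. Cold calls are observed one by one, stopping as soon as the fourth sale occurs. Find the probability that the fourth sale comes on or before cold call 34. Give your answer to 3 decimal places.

0.367

Finishing within 34 cold calls ⇔ at least 4 successes in the first 34. With X ~ Binomial(34, 0.09), P(Y ≤ 34) = 1 − P(X ≤ 3).
  k=0: C(34,0)·0.09^0·0.91^34 = 0.04050
  k=1: C(34,1)·0.09^1·0.91^33 = 0.13617
  k=2: C(34,2)·0.09^2·0.91^32 = 0.22221
  k=3: C(34,3)·0.09^3·0.91^31 = 0.23442
1 − 0.63331 = 0.36669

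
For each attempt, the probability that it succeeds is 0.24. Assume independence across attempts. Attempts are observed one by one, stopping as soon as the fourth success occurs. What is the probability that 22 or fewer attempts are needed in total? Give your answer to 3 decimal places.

Finishing within 22 attempts ⇔ at least 4 successes in the first 22. With X ~ Binomial(22, 0.24), P(Y ≤ 22) = 1 − P(X ≤ 3).
  k=0: C(22,0)·0.24^0·0.76^22 = 0.00239
  k=1: C(22,1)·0.24^1·0.76^21 = 0.01659
  k=2: C(22,2)·0.24^2·0.76^20 = 0.05499
  k=3: C(22,3)·0.24^3·0.76^19 = 0.11577
1 − 0.18974 = 0.81026

0.810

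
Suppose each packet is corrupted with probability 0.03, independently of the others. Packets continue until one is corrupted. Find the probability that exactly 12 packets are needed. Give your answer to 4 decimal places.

Geometric (trials to first success), p = 0.03.
P(Y = 12) = (1−p)^11 · p = 0.7153 · 0.03 = 0.021459

0.0215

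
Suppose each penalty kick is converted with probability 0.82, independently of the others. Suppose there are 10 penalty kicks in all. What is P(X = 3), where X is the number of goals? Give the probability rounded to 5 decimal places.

X ~ Binomial(n=10, p=0.82).
P(X=3) = C(10,3) · p^3 · (1−p)^7
= 120 · 0.55137 · 6.1222e-06 = 0.0004051

0.00041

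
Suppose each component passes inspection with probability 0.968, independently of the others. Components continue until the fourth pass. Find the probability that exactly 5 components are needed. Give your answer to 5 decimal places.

0.11239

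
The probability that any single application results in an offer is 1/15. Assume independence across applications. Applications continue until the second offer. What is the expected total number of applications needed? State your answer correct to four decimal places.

Y = total applications until the second success; negative binomial with r=2, p=0.066667.
E[Y] = r / p = 2 / 0.066667 = 30.000000

30.0000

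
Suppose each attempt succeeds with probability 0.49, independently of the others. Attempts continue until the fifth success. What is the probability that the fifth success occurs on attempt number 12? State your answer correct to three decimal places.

Y = trial on which the fifth success occurs; negative binomial, r=5, p=0.49.
P(Y=12) = C(11,4) · p^5 · (1−p)^7
= 330 · 0.028248 · 0.0089741 = 0.08365

0.084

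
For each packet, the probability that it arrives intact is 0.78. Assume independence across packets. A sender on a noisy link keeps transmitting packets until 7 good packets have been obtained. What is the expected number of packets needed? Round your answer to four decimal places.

Y = total packets until the seventh success; negative binomial with r=7, p=0.78.
E[Y] = r / p = 7 / 0.78 = 8.974359

8.9744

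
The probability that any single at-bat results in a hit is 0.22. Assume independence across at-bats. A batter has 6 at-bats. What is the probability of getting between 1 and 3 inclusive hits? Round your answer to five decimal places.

X ~ Binomial(6, 0.22); P(1 ≤ X ≤ 3) = Σ C(6,k) p^k (1−p)^(6−k) over k:
  k=1: C(6,1)·0.22^1·0.78^5 = 0.3811070
  k=2: C(6,2)·0.22^2·0.78^4 = 0.2687293
  k=3: C(6,3)·0.22^3·0.78^3 = 0.1010606
Total = 0.7508969

0.75090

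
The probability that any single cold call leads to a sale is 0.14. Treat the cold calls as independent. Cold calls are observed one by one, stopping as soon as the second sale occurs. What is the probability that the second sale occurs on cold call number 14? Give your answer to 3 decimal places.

Y = trial on which the second success occurs; negative binomial, r=2, p=0.14.
P(Y=14) = C(13,1) · p^2 · (1−p)^12
= 13 · 0.0196 · 0.16367 = 0.04170

0.042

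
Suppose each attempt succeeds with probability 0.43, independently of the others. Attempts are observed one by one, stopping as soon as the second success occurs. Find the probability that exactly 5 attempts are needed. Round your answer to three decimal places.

Y = trial on which the second success occurs; negative binomial, r=2, p=0.43.
P(Y=5) = C(4,1) · p^2 · (1−p)^3
= 4 · 0.1849 · 0.18519 = 0.13697

0.137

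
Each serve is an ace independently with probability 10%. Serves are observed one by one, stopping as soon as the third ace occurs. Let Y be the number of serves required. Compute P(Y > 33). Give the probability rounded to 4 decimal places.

0.3457

Needing more than 33 serves ⇔ fewer than 3 successes in the first 33. With X ~ Binomial(33, 0.10), P(Y > 33) = P(X ≤ 2).
  k=0: C(33,0)·0.10^0·0.90^33 = 0.030903
  k=1: C(33,1)·0.10^1·0.90^32 = 0.113312
  k=2: C(33,2)·0.10^2·0.90^31 = 0.201443
P(X ≤ 2) = 0.345658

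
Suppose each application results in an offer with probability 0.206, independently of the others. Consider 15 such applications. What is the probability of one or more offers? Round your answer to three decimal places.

P(at least one) = 1 − P(none) = 1 − (1 − 0.206)^15
= 1 − 0.03143 = 0.96857

0.969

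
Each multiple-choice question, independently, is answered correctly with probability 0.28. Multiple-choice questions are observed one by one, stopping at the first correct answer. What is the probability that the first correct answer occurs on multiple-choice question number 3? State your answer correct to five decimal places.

0.14515

Geometric (trials to first success), p = 0.28.
P(Y = 3) = (1−p)^2 · p = 0.5184 · 0.28 = 0.1451520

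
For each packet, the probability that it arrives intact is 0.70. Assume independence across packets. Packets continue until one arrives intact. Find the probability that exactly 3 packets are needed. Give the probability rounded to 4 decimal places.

0.0630

Geometric (trials to first success), p = 0.70.
P(Y = 3) = (1−p)^2 · p = 0.09 · 0.70 = 0.063000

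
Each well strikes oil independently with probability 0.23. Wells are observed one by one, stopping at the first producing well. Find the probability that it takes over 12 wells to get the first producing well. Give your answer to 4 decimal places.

0.0434

Y = number of wells to the first success; geometric, p = 0.23.
P(Y > 12) = P(first 12 all fail) = (1−p)^12 = 0.043440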